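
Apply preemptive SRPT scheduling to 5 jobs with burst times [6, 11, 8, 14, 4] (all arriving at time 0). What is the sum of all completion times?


Since all jobs arrive at t=0, SRPT equals SPT ordering.
SPT order: [4, 6, 8, 11, 14]
Completion times:
  Job 1: p=4, C=4
  Job 2: p=6, C=10
  Job 3: p=8, C=18
  Job 4: p=11, C=29
  Job 5: p=14, C=43
Total completion time = 4 + 10 + 18 + 29 + 43 = 104

104


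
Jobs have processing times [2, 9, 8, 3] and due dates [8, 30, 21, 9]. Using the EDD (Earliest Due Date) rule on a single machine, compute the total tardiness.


Sort by due date (EDD order): [(2, 8), (3, 9), (8, 21), (9, 30)]
Compute completion times and tardiness:
  Job 1: p=2, d=8, C=2, tardiness=max(0,2-8)=0
  Job 2: p=3, d=9, C=5, tardiness=max(0,5-9)=0
  Job 3: p=8, d=21, C=13, tardiness=max(0,13-21)=0
  Job 4: p=9, d=30, C=22, tardiness=max(0,22-30)=0
Total tardiness = 0

0


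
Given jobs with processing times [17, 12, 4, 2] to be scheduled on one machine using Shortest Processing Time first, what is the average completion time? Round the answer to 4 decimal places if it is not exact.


Sort jobs by processing time (SPT order): [2, 4, 12, 17]
Compute completion times sequentially:
  Job 1: processing = 2, completes at 2
  Job 2: processing = 4, completes at 6
  Job 3: processing = 12, completes at 18
  Job 4: processing = 17, completes at 35
Sum of completion times = 61
Average completion time = 61/4 = 15.25

15.25


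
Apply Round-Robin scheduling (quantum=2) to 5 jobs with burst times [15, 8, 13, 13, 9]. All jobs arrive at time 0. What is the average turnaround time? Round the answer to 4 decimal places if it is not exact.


Time quantum = 2
Execution trace:
  J1 runs 2 units, time = 2
  J2 runs 2 units, time = 4
  J3 runs 2 units, time = 6
  J4 runs 2 units, time = 8
  J5 runs 2 units, time = 10
  J1 runs 2 units, time = 12
  J2 runs 2 units, time = 14
  J3 runs 2 units, time = 16
  J4 runs 2 units, time = 18
  J5 runs 2 units, time = 20
  J1 runs 2 units, time = 22
  J2 runs 2 units, time = 24
  J3 runs 2 units, time = 26
  J4 runs 2 units, time = 28
  J5 runs 2 units, time = 30
  J1 runs 2 units, time = 32
  J2 runs 2 units, time = 34
  J3 runs 2 units, time = 36
  J4 runs 2 units, time = 38
  J5 runs 2 units, time = 40
  J1 runs 2 units, time = 42
  J3 runs 2 units, time = 44
  J4 runs 2 units, time = 46
  J5 runs 1 units, time = 47
  J1 runs 2 units, time = 49
  J3 runs 2 units, time = 51
  J4 runs 2 units, time = 53
  J1 runs 2 units, time = 55
  J3 runs 1 units, time = 56
  J4 runs 1 units, time = 57
  J1 runs 1 units, time = 58
Finish times: [58, 34, 56, 57, 47]
Average turnaround = 252/5 = 50.4

50.4


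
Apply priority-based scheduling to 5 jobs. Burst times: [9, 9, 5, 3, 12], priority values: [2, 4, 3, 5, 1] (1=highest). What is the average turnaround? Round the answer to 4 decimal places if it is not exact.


Sort by priority (ascending = highest first):
Order: [(1, 12), (2, 9), (3, 5), (4, 9), (5, 3)]
Completion times:
  Priority 1, burst=12, C=12
  Priority 2, burst=9, C=21
  Priority 3, burst=5, C=26
  Priority 4, burst=9, C=35
  Priority 5, burst=3, C=38
Average turnaround = 132/5 = 26.4

26.4


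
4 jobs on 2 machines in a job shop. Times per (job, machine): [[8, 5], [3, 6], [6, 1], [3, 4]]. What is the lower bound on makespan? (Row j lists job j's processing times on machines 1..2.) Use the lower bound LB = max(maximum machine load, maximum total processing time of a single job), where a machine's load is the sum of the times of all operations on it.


Machine loads:
  Machine 1: 8 + 3 + 6 + 3 = 20
  Machine 2: 5 + 6 + 1 + 4 = 16
Max machine load = 20
Job totals:
  Job 1: 13
  Job 2: 9
  Job 3: 7
  Job 4: 7
Max job total = 13
Lower bound = max(20, 13) = 20

20


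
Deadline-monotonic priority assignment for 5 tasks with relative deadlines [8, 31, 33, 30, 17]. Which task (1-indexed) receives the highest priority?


Sort tasks by relative deadline (ascending):
  Task 1: deadline = 8
  Task 5: deadline = 17
  Task 4: deadline = 30
  Task 2: deadline = 31
  Task 3: deadline = 33
Priority order (highest first): [1, 5, 4, 2, 3]
Highest priority task = 1

1


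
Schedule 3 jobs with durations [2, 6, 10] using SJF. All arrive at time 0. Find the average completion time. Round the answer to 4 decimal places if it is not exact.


SJF order (ascending): [2, 6, 10]
Completion times:
  Job 1: burst=2, C=2
  Job 2: burst=6, C=8
  Job 3: burst=10, C=18
Average completion = 28/3 = 9.3333

9.3333


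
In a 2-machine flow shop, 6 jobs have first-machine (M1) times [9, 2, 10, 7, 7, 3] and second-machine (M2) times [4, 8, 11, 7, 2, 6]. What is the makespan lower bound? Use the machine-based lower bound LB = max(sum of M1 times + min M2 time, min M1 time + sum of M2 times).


LB1 = sum(M1 times) + min(M2 times) = 38 + 2 = 40
LB2 = min(M1 times) + sum(M2 times) = 2 + 38 = 40
Lower bound = max(LB1, LB2) = max(40, 40) = 40

40


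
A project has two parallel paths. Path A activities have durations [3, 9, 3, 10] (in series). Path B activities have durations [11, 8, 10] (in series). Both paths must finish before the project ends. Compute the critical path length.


Path A total = 3 + 9 + 3 + 10 = 25
Path B total = 11 + 8 + 10 = 29
Critical path = longest path = max(25, 29) = 29

29


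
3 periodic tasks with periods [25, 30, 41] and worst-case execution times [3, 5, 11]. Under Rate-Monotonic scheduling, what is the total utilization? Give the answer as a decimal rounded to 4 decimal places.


Compute individual utilizations (exact fractions):
  Task 1: C/T = 3/25 (approx. 0.12)
  Task 2: C/T = 5/30 = 1/6 (approx. 0.1667)
  Task 3: C/T = 11/41 (approx. 0.2683)
Total utilization U = 3/25 + 1/6 + 11/41 = 3413/6150
Rounded to 4 decimal places: U = 0.5550
RM (Liu & Layland) bound for 3 tasks = 0.779763; compare with U = 3413/6150 (approx. 0.554959)
U <= bound, so schedulable by RM sufficient condition.

0.5550


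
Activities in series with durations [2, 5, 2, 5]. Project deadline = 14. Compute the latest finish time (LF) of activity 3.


LF(activity 3) = deadline - sum of successor durations
Successors: activities 4 through 4 with durations [5]
Sum of successor durations = 5
LF = 14 - 5 = 9

9


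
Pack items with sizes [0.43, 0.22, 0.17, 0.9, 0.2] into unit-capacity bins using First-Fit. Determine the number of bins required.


Place items sequentially using First-Fit:
  Item 0.43 -> new Bin 1
  Item 0.22 -> Bin 1 (now 0.65)
  Item 0.17 -> Bin 1 (now 0.82)
  Item 0.9 -> new Bin 2
  Item 0.2 -> new Bin 3
Total bins used = 3

3


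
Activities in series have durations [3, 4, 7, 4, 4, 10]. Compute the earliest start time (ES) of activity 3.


Activity 3 starts after activities 1 through 2 complete.
Predecessor durations: [3, 4]
ES = 3 + 4 = 7

7


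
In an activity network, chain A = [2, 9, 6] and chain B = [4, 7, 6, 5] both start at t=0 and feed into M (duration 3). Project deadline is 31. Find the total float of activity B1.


Forward pass: ES(B1) = sum of predecessors on chain B = 0
EF = ES + duration = 0 + 4 = 4
Backward pass: LF(M) = deadline = 31; LS(M) = 31 - 3 = 28
LF(B1) = LS(M) - sum(successors on chain B) = 28 - 18 = 10
LS = LF - duration = 10 - 4 = 6
Total float = LS - ES = 6 - 0 = 6

6


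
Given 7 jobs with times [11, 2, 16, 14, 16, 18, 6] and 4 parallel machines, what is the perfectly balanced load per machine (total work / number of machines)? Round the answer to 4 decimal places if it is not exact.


Total processing time = 11 + 2 + 16 + 14 + 16 + 18 + 6 = 83
Number of machines = 4
Ideal balanced load = 83 / 4 = 20.75

20.75


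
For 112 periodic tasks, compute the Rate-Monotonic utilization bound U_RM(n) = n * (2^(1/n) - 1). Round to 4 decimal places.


Compute 2^(1/112) = 1.0062080044
Subtract 1: 1.0062080044 - 1 = 0.0062080044
Multiply by n: 112 * 0.0062080044 = 0.6952964928
Round to 4 dp: 0.6953

0.6953


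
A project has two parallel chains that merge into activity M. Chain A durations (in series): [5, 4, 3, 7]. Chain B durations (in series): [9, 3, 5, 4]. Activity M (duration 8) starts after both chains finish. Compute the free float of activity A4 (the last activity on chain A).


ES(A4) = sum of predecessors on chain A = 12
EF(A4) = ES + duration = 12 + 7 = 19
Successor of A4 is M. ES(M) = max(sum(A), sum(B)) = max(19, 21) = 21
Free float = ES(successor) - EF(current) = 21 - 19 = 2

2


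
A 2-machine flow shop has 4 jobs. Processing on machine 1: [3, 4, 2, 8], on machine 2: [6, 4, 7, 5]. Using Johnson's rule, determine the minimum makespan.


Apply Johnson's rule:
  Group 1 (a <= b): [(3, 2, 7), (1, 3, 6), (2, 4, 4)]
  Group 2 (a > b): [(4, 8, 5)]
Optimal job order: [3, 1, 2, 4]
Schedule:
  Job 3: M1 done at 2, M2 done at 9
  Job 1: M1 done at 5, M2 done at 15
  Job 2: M1 done at 9, M2 done at 19
  Job 4: M1 done at 17, M2 done at 24
Makespan = 24

24


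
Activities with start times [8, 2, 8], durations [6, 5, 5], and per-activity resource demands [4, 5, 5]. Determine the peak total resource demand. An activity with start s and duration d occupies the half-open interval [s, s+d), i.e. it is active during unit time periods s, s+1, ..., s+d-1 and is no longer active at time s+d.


Each activity i is active on [start_i, start_i + duration_i).
Compute total resource usage per time slot:
  t=0: active resources = [], total = 0
  t=1: active resources = [], total = 0
  t=2: active resources = [5], total = 5
  t=3: active resources = [5], total = 5
  t=4: active resources = [5], total = 5
  t=5: active resources = [5], total = 5
  t=6: active resources = [5], total = 5
  t=7: active resources = [], total = 0
  t=8: active resources = [4, 5], total = 9
  t=9: active resources = [4, 5], total = 9
  t=10: active resources = [4, 5], total = 9
  t=11: active resources = [4, 5], total = 9
  t=12: active resources = [4, 5], total = 9
  t=13: active resources = [4], total = 4
Peak resource demand = 9

9


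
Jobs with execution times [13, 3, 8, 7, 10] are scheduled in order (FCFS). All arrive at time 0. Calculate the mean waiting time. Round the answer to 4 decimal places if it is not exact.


FCFS order (as given): [13, 3, 8, 7, 10]
Waiting times:
  Job 1: wait = 0
  Job 2: wait = 13
  Job 3: wait = 16
  Job 4: wait = 24
  Job 5: wait = 31
Sum of waiting times = 84
Average waiting time = 84/5 = 16.8

16.8


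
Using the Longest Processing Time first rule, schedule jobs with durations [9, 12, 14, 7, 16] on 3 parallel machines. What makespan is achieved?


Sort jobs in decreasing order (LPT): [16, 14, 12, 9, 7]
Assign each job to the least loaded machine:
  Machine 1: jobs [16], load = 16
  Machine 2: jobs [14, 7], load = 21
  Machine 3: jobs [12, 9], load = 21
Makespan = max load = 21

21


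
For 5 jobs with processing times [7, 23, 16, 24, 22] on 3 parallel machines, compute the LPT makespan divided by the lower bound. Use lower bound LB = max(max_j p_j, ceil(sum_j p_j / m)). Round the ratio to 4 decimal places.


LPT order: [24, 23, 22, 16, 7]
Machine loads after assignment: [24, 30, 38]
LPT makespan = 38
Lower bound = max(max_job, ceil(total/3)) = max(24, 31) = 31
Ratio = 38 / 31 = 1.2258

1.2258


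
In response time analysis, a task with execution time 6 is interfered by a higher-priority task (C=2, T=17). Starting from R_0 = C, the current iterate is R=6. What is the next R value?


R_next = C + ceil(R_prev / T_hp) * C_hp
ceil(6 / 17) = ceil(0.3529) = 1
Interference = 1 * 2 = 2
R_next = 6 + 2 = 8

8


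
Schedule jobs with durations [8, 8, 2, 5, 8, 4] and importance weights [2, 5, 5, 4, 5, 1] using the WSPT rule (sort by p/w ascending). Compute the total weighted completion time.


Compute p/w ratios and sort ascending (WSPT): [(2, 5), (5, 4), (8, 5), (8, 5), (8, 2), (4, 1)]
Compute weighted completion times:
  Job (p=2,w=5): C=2, w*C=5*2=10
  Job (p=5,w=4): C=7, w*C=4*7=28
  Job (p=8,w=5): C=15, w*C=5*15=75
  Job (p=8,w=5): C=23, w*C=5*23=115
  Job (p=8,w=2): C=31, w*C=2*31=62
  Job (p=4,w=1): C=35, w*C=1*35=35
Total weighted completion time = 325

325


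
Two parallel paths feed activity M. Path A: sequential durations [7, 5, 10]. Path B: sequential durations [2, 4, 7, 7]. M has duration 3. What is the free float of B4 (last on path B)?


ES(B4) = sum of predecessors on chain B = 13
EF(B4) = ES + duration = 13 + 7 = 20
Successor of B4 is M. ES(M) = max(sum(A), sum(B)) = max(22, 20) = 22
Free float = ES(successor) - EF(current) = 22 - 20 = 2

2


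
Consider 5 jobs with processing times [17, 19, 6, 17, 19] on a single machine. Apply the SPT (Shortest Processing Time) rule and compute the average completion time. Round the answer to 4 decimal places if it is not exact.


Sort jobs by processing time (SPT order): [6, 17, 17, 19, 19]
Compute completion times sequentially:
  Job 1: processing = 6, completes at 6
  Job 2: processing = 17, completes at 23
  Job 3: processing = 17, completes at 40
  Job 4: processing = 19, completes at 59
  Job 5: processing = 19, completes at 78
Sum of completion times = 206
Average completion time = 206/5 = 41.2

41.2


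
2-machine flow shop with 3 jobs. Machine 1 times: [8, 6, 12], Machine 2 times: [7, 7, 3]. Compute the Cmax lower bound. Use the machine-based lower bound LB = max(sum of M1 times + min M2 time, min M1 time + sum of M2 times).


LB1 = sum(M1 times) + min(M2 times) = 26 + 3 = 29
LB2 = min(M1 times) + sum(M2 times) = 6 + 17 = 23
Lower bound = max(LB1, LB2) = max(29, 23) = 29

29


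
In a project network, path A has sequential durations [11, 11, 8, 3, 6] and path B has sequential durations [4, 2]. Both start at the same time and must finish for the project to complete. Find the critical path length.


Path A total = 11 + 11 + 8 + 3 + 6 = 39
Path B total = 4 + 2 = 6
Critical path = longest path = max(39, 6) = 39

39


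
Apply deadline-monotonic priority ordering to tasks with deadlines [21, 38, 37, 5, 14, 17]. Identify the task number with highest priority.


Sort tasks by relative deadline (ascending):
  Task 4: deadline = 5
  Task 5: deadline = 14
  Task 6: deadline = 17
  Task 1: deadline = 21
  Task 3: deadline = 37
  Task 2: deadline = 38
Priority order (highest first): [4, 5, 6, 1, 3, 2]
Highest priority task = 4

4


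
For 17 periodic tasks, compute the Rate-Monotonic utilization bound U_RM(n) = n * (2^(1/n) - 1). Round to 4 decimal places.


Compute 2^(1/17) = 1.0416160107
Subtract 1: 1.0416160107 - 1 = 0.0416160107
Multiply by n: 17 * 0.0416160107 = 0.7074721819
Round to 4 dp: 0.7075

0.7075


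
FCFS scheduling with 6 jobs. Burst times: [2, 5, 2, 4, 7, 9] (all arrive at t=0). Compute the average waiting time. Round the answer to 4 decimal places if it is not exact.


FCFS order (as given): [2, 5, 2, 4, 7, 9]
Waiting times:
  Job 1: wait = 0
  Job 2: wait = 2
  Job 3: wait = 7
  Job 4: wait = 9
  Job 5: wait = 13
  Job 6: wait = 20
Sum of waiting times = 51
Average waiting time = 51/6 = 8.5

8.5


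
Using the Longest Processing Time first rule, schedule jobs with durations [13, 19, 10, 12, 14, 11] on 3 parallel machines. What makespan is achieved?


Sort jobs in decreasing order (LPT): [19, 14, 13, 12, 11, 10]
Assign each job to the least loaded machine:
  Machine 1: jobs [19, 10], load = 29
  Machine 2: jobs [14, 11], load = 25
  Machine 3: jobs [13, 12], load = 25
Makespan = max load = 29

29


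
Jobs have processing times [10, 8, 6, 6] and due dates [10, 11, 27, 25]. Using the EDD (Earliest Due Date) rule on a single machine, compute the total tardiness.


Sort by due date (EDD order): [(10, 10), (8, 11), (6, 25), (6, 27)]
Compute completion times and tardiness:
  Job 1: p=10, d=10, C=10, tardiness=max(0,10-10)=0
  Job 2: p=8, d=11, C=18, tardiness=max(0,18-11)=7
  Job 3: p=6, d=25, C=24, tardiness=max(0,24-25)=0
  Job 4: p=6, d=27, C=30, tardiness=max(0,30-27)=3
Total tardiness = 10

10


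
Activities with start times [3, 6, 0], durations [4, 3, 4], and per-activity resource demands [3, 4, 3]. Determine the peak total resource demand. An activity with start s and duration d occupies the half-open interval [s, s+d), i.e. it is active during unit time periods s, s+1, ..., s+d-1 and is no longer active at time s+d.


Each activity i is active on [start_i, start_i + duration_i).
Compute total resource usage per time slot:
  t=0: active resources = [3], total = 3
  t=1: active resources = [3], total = 3
  t=2: active resources = [3], total = 3
  t=3: active resources = [3, 3], total = 6
  t=4: active resources = [3], total = 3
  t=5: active resources = [3], total = 3
  t=6: active resources = [3, 4], total = 7
  t=7: active resources = [4], total = 4
  t=8: active resources = [4], total = 4
Peak resource demand = 7

7


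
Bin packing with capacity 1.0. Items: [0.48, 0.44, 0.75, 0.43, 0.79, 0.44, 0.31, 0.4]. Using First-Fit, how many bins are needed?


Place items sequentially using First-Fit:
  Item 0.48 -> new Bin 1
  Item 0.44 -> Bin 1 (now 0.92)
  Item 0.75 -> new Bin 2
  Item 0.43 -> new Bin 3
  Item 0.79 -> new Bin 4
  Item 0.44 -> Bin 3 (now 0.87)
  Item 0.31 -> new Bin 5
  Item 0.4 -> Bin 5 (now 0.71)
Total bins used = 5

5


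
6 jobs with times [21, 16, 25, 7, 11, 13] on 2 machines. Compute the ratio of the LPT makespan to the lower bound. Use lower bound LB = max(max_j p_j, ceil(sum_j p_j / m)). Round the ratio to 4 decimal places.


LPT order: [25, 21, 16, 13, 11, 7]
Machine loads after assignment: [45, 48]
LPT makespan = 48
Lower bound = max(max_job, ceil(total/2)) = max(25, 47) = 47
Ratio = 48 / 47 = 1.0213

1.0213


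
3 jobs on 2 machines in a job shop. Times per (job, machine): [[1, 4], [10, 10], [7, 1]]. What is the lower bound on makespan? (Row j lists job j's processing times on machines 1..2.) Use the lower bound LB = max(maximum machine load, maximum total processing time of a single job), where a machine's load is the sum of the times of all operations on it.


Machine loads:
  Machine 1: 1 + 10 + 7 = 18
  Machine 2: 4 + 10 + 1 = 15
Max machine load = 18
Job totals:
  Job 1: 5
  Job 2: 20
  Job 3: 8
Max job total = 20
Lower bound = max(18, 20) = 20

20


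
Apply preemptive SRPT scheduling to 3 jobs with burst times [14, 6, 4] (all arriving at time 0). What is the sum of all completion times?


Since all jobs arrive at t=0, SRPT equals SPT ordering.
SPT order: [4, 6, 14]
Completion times:
  Job 1: p=4, C=4
  Job 2: p=6, C=10
  Job 3: p=14, C=24
Total completion time = 4 + 10 + 24 = 38

38


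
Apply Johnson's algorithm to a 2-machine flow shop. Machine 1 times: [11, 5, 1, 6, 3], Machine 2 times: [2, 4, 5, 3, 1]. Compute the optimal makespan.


Apply Johnson's rule:
  Group 1 (a <= b): [(3, 1, 5)]
  Group 2 (a > b): [(2, 5, 4), (4, 6, 3), (1, 11, 2), (5, 3, 1)]
Optimal job order: [3, 2, 4, 1, 5]
Schedule:
  Job 3: M1 done at 1, M2 done at 6
  Job 2: M1 done at 6, M2 done at 10
  Job 4: M1 done at 12, M2 done at 15
  Job 1: M1 done at 23, M2 done at 25
  Job 5: M1 done at 26, M2 done at 27
Makespan = 27

27


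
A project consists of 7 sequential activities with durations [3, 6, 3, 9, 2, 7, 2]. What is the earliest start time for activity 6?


Activity 6 starts after activities 1 through 5 complete.
Predecessor durations: [3, 6, 3, 9, 2]
ES = 3 + 6 + 3 + 9 + 2 = 23

23


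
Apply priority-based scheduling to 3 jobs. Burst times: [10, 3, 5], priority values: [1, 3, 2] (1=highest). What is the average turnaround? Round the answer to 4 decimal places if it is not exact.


Sort by priority (ascending = highest first):
Order: [(1, 10), (2, 5), (3, 3)]
Completion times:
  Priority 1, burst=10, C=10
  Priority 2, burst=5, C=15
  Priority 3, burst=3, C=18
Average turnaround = 43/3 = 14.3333

14.3333


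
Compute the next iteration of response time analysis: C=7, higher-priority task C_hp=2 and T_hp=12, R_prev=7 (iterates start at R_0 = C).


R_next = C + ceil(R_prev / T_hp) * C_hp
ceil(7 / 12) = ceil(0.5833) = 1
Interference = 1 * 2 = 2
R_next = 7 + 2 = 9

9


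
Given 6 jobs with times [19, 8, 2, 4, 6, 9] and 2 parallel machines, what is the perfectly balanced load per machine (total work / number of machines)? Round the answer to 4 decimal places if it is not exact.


Total processing time = 19 + 8 + 2 + 4 + 6 + 9 = 48
Number of machines = 2
Ideal balanced load = 48 / 2 = 24.0

24.0


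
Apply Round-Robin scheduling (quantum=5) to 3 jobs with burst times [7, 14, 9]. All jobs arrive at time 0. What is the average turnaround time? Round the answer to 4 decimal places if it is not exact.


Time quantum = 5
Execution trace:
  J1 runs 5 units, time = 5
  J2 runs 5 units, time = 10
  J3 runs 5 units, time = 15
  J1 runs 2 units, time = 17
  J2 runs 5 units, time = 22
  J3 runs 4 units, time = 26
  J2 runs 4 units, time = 30
Finish times: [17, 30, 26]
Average turnaround = 73/3 = 24.3333

24.3333


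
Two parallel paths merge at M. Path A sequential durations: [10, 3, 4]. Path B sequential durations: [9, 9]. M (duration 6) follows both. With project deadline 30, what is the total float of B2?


Forward pass: ES(B2) = sum of predecessors on chain B = 9
EF = ES + duration = 9 + 9 = 18
Backward pass: LF(M) = deadline = 30; LS(M) = 30 - 6 = 24
LF(B2) = LS(M) - sum(successors on chain B) = 24 - 0 = 24
LS = LF - duration = 24 - 9 = 15
Total float = LS - ES = 15 - 9 = 6

6


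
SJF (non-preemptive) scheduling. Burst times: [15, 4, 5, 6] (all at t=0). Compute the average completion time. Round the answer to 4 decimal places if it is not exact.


SJF order (ascending): [4, 5, 6, 15]
Completion times:
  Job 1: burst=4, C=4
  Job 2: burst=5, C=9
  Job 3: burst=6, C=15
  Job 4: burst=15, C=30
Average completion = 58/4 = 14.5

14.5


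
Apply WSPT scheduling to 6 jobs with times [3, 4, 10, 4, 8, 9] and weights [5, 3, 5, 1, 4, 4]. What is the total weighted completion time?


Compute p/w ratios and sort ascending (WSPT): [(3, 5), (4, 3), (10, 5), (8, 4), (9, 4), (4, 1)]
Compute weighted completion times:
  Job (p=3,w=5): C=3, w*C=5*3=15
  Job (p=4,w=3): C=7, w*C=3*7=21
  Job (p=10,w=5): C=17, w*C=5*17=85
  Job (p=8,w=4): C=25, w*C=4*25=100
  Job (p=9,w=4): C=34, w*C=4*34=136
  Job (p=4,w=1): C=38, w*C=1*38=38
Total weighted completion time = 395

395


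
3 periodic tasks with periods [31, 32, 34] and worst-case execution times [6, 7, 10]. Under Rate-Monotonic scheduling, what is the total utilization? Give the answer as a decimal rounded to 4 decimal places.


Compute individual utilizations (exact fractions):
  Task 1: C/T = 6/31 (approx. 0.1935)
  Task 2: C/T = 7/32 (approx. 0.2188)
  Task 3: C/T = 10/34 = 5/17 (approx. 0.2941)
Total utilization U = 6/31 + 7/32 + 5/17 = 11913/16864
Rounded to 4 decimal places: U = 0.7064
RM (Liu & Layland) bound for 3 tasks = 0.779763; compare with U = 11913/16864 (approx. 0.706416)
U <= bound, so schedulable by RM sufficient condition.

0.7064


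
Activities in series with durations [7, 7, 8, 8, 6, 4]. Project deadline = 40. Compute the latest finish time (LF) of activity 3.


LF(activity 3) = deadline - sum of successor durations
Successors: activities 4 through 6 with durations [8, 6, 4]
Sum of successor durations = 18
LF = 40 - 18 = 22

22


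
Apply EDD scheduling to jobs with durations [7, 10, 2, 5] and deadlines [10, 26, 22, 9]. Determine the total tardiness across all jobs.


Sort by due date (EDD order): [(5, 9), (7, 10), (2, 22), (10, 26)]
Compute completion times and tardiness:
  Job 1: p=5, d=9, C=5, tardiness=max(0,5-9)=0
  Job 2: p=7, d=10, C=12, tardiness=max(0,12-10)=2
  Job 3: p=2, d=22, C=14, tardiness=max(0,14-22)=0
  Job 4: p=10, d=26, C=24, tardiness=max(0,24-26)=0
Total tardiness = 2

2


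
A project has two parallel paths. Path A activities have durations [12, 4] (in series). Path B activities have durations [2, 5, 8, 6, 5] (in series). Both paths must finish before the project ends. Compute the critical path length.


Path A total = 12 + 4 = 16
Path B total = 2 + 5 + 8 + 6 + 5 = 26
Critical path = longest path = max(16, 26) = 26

26


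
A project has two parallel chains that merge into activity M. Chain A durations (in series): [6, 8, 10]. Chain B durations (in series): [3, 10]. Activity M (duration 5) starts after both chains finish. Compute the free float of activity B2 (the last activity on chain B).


ES(B2) = sum of predecessors on chain B = 3
EF(B2) = ES + duration = 3 + 10 = 13
Successor of B2 is M. ES(M) = max(sum(A), sum(B)) = max(24, 13) = 24
Free float = ES(successor) - EF(current) = 24 - 13 = 11

11


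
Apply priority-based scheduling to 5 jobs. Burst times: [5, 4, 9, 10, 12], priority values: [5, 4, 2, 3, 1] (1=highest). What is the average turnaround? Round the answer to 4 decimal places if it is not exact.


Sort by priority (ascending = highest first):
Order: [(1, 12), (2, 9), (3, 10), (4, 4), (5, 5)]
Completion times:
  Priority 1, burst=12, C=12
  Priority 2, burst=9, C=21
  Priority 3, burst=10, C=31
  Priority 4, burst=4, C=35
  Priority 5, burst=5, C=40
Average turnaround = 139/5 = 27.8

27.8


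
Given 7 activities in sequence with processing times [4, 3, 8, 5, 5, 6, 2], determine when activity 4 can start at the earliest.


Activity 4 starts after activities 1 through 3 complete.
Predecessor durations: [4, 3, 8]
ES = 4 + 3 + 8 = 15

15


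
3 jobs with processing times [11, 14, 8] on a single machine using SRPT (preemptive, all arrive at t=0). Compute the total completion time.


Since all jobs arrive at t=0, SRPT equals SPT ordering.
SPT order: [8, 11, 14]
Completion times:
  Job 1: p=8, C=8
  Job 2: p=11, C=19
  Job 3: p=14, C=33
Total completion time = 8 + 19 + 33 = 60

60


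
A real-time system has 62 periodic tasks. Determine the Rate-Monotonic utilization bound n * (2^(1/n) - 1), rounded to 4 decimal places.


Compute 2^(1/62) = 1.0112425207
Subtract 1: 1.0112425207 - 1 = 0.0112425207
Multiply by n: 62 * 0.0112425207 = 0.6970362834
Round to 4 dp: 0.6970

0.6970


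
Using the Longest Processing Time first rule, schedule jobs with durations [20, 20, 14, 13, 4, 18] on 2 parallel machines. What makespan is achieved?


Sort jobs in decreasing order (LPT): [20, 20, 18, 14, 13, 4]
Assign each job to the least loaded machine:
  Machine 1: jobs [20, 18, 4], load = 42
  Machine 2: jobs [20, 14, 13], load = 47
Makespan = max load = 47

47


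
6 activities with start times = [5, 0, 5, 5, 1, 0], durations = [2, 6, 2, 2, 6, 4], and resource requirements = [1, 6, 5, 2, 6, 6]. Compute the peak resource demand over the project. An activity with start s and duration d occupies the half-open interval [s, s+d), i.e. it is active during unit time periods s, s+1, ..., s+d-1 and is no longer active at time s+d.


Each activity i is active on [start_i, start_i + duration_i).
Compute total resource usage per time slot:
  t=0: active resources = [6, 6], total = 12
  t=1: active resources = [6, 6, 6], total = 18
  t=2: active resources = [6, 6, 6], total = 18
  t=3: active resources = [6, 6, 6], total = 18
  t=4: active resources = [6, 6], total = 12
  t=5: active resources = [1, 6, 5, 2, 6], total = 20
  t=6: active resources = [1, 5, 2, 6], total = 14
Peak resource demand = 20

20


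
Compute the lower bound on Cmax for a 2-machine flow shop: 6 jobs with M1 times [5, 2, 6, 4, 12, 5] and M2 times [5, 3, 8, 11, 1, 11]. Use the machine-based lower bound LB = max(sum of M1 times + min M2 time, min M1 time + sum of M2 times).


LB1 = sum(M1 times) + min(M2 times) = 34 + 1 = 35
LB2 = min(M1 times) + sum(M2 times) = 2 + 39 = 41
Lower bound = max(LB1, LB2) = max(35, 41) = 41

41


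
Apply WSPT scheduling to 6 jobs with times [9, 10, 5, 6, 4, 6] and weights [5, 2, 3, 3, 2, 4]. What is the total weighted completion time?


Compute p/w ratios and sort ascending (WSPT): [(6, 4), (5, 3), (9, 5), (6, 3), (4, 2), (10, 2)]
Compute weighted completion times:
  Job (p=6,w=4): C=6, w*C=4*6=24
  Job (p=5,w=3): C=11, w*C=3*11=33
  Job (p=9,w=5): C=20, w*C=5*20=100
  Job (p=6,w=3): C=26, w*C=3*26=78
  Job (p=4,w=2): C=30, w*C=2*30=60
  Job (p=10,w=2): C=40, w*C=2*40=80
Total weighted completion time = 375

375


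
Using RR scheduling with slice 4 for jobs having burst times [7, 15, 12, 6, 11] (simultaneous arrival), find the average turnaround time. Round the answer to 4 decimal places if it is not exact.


Time quantum = 4
Execution trace:
  J1 runs 4 units, time = 4
  J2 runs 4 units, time = 8
  J3 runs 4 units, time = 12
  J4 runs 4 units, time = 16
  J5 runs 4 units, time = 20
  J1 runs 3 units, time = 23
  J2 runs 4 units, time = 27
  J3 runs 4 units, time = 31
  J4 runs 2 units, time = 33
  J5 runs 4 units, time = 37
  J2 runs 4 units, time = 41
  J3 runs 4 units, time = 45
  J5 runs 3 units, time = 48
  J2 runs 3 units, time = 51
Finish times: [23, 51, 45, 33, 48]
Average turnaround = 200/5 = 40.0

40.0


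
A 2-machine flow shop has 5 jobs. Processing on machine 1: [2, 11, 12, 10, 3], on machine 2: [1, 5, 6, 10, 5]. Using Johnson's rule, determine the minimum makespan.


Apply Johnson's rule:
  Group 1 (a <= b): [(5, 3, 5), (4, 10, 10)]
  Group 2 (a > b): [(3, 12, 6), (2, 11, 5), (1, 2, 1)]
Optimal job order: [5, 4, 3, 2, 1]
Schedule:
  Job 5: M1 done at 3, M2 done at 8
  Job 4: M1 done at 13, M2 done at 23
  Job 3: M1 done at 25, M2 done at 31
  Job 2: M1 done at 36, M2 done at 41
  Job 1: M1 done at 38, M2 done at 42
Makespan = 42

42


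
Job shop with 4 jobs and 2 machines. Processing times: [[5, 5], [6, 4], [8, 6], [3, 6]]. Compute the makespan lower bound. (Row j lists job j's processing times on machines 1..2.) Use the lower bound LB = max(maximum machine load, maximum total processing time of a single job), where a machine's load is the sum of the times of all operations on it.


Machine loads:
  Machine 1: 5 + 6 + 8 + 3 = 22
  Machine 2: 5 + 4 + 6 + 6 = 21
Max machine load = 22
Job totals:
  Job 1: 10
  Job 2: 10
  Job 3: 14
  Job 4: 9
Max job total = 14
Lower bound = max(22, 14) = 22

22


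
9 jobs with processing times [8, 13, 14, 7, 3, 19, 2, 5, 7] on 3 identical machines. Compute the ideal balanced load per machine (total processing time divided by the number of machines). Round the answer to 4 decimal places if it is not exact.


Total processing time = 8 + 13 + 14 + 7 + 3 + 19 + 2 + 5 + 7 = 78
Number of machines = 3
Ideal balanced load = 78 / 3 = 26.0

26.0


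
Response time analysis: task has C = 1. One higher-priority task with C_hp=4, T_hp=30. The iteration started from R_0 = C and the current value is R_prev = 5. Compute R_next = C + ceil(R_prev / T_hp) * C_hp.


R_next = C + ceil(R_prev / T_hp) * C_hp
ceil(5 / 30) = ceil(0.1667) = 1
Interference = 1 * 4 = 4
R_next = 1 + 4 = 5
R_next = R_prev, so the iteration has converged (response time = 5).

5


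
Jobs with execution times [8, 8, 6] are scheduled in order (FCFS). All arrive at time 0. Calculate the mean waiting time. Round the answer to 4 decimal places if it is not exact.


FCFS order (as given): [8, 8, 6]
Waiting times:
  Job 1: wait = 0
  Job 2: wait = 8
  Job 3: wait = 16
Sum of waiting times = 24
Average waiting time = 24/3 = 8.0

8.0


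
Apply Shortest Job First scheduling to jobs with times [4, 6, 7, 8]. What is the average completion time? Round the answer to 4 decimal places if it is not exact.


SJF order (ascending): [4, 6, 7, 8]
Completion times:
  Job 1: burst=4, C=4
  Job 2: burst=6, C=10
  Job 3: burst=7, C=17
  Job 4: burst=8, C=25
Average completion = 56/4 = 14.0

14.0


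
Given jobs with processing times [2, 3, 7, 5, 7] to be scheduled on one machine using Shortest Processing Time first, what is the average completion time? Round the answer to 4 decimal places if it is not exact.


Sort jobs by processing time (SPT order): [2, 3, 5, 7, 7]
Compute completion times sequentially:
  Job 1: processing = 2, completes at 2
  Job 2: processing = 3, completes at 5
  Job 3: processing = 5, completes at 10
  Job 4: processing = 7, completes at 17
  Job 5: processing = 7, completes at 24
Sum of completion times = 58
Average completion time = 58/5 = 11.6

11.6


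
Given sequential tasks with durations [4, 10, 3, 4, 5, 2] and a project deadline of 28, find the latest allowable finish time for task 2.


LF(activity 2) = deadline - sum of successor durations
Successors: activities 3 through 6 with durations [3, 4, 5, 2]
Sum of successor durations = 14
LF = 28 - 14 = 14

14


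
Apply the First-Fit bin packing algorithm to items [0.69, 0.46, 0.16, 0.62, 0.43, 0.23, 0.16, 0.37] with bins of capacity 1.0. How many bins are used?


Place items sequentially using First-Fit:
  Item 0.69 -> new Bin 1
  Item 0.46 -> new Bin 2
  Item 0.16 -> Bin 1 (now 0.85)
  Item 0.62 -> new Bin 3
  Item 0.43 -> Bin 2 (now 0.89)
  Item 0.23 -> Bin 3 (now 0.85)
  Item 0.16 -> new Bin 4
  Item 0.37 -> Bin 4 (now 0.53)
Total bins used = 4

4


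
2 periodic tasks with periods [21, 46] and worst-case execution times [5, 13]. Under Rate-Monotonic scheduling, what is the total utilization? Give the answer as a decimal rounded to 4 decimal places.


Compute individual utilizations (exact fractions):
  Task 1: C/T = 5/21 (approx. 0.2381)
  Task 2: C/T = 13/46 (approx. 0.2826)
Total utilization U = 5/21 + 13/46 = 503/966
Rounded to 4 decimal places: U = 0.5207
RM (Liu & Layland) bound for 2 tasks = 0.828427; compare with U = 503/966 (approx. 0.520704)
U <= bound, so schedulable by RM sufficient condition.

0.5207


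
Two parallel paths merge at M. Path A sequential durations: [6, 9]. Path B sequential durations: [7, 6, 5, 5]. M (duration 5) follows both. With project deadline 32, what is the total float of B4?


Forward pass: ES(B4) = sum of predecessors on chain B = 18
EF = ES + duration = 18 + 5 = 23
Backward pass: LF(M) = deadline = 32; LS(M) = 32 - 5 = 27
LF(B4) = LS(M) - sum(successors on chain B) = 27 - 0 = 27
LS = LF - duration = 27 - 5 = 22
Total float = LS - ES = 22 - 18 = 4

4


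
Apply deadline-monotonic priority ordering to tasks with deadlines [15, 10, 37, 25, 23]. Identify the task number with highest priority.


Sort tasks by relative deadline (ascending):
  Task 2: deadline = 10
  Task 1: deadline = 15
  Task 5: deadline = 23
  Task 4: deadline = 25
  Task 3: deadline = 37
Priority order (highest first): [2, 1, 5, 4, 3]
Highest priority task = 2

2


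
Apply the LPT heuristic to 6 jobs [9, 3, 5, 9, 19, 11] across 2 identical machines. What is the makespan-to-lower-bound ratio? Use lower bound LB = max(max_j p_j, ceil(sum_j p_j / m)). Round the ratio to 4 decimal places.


LPT order: [19, 11, 9, 9, 5, 3]
Machine loads after assignment: [28, 28]
LPT makespan = 28
Lower bound = max(max_job, ceil(total/2)) = max(19, 28) = 28
Ratio = 28 / 28 = 1.0

1.0


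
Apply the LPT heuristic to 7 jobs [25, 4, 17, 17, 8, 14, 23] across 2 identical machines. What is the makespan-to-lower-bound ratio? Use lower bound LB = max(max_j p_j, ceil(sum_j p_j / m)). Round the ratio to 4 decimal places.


LPT order: [25, 23, 17, 17, 14, 8, 4]
Machine loads after assignment: [54, 54]
LPT makespan = 54
Lower bound = max(max_job, ceil(total/2)) = max(25, 54) = 54
Ratio = 54 / 54 = 1.0

1.0


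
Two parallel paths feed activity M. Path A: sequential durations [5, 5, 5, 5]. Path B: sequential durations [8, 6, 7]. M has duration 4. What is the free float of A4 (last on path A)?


ES(A4) = sum of predecessors on chain A = 15
EF(A4) = ES + duration = 15 + 5 = 20
Successor of A4 is M. ES(M) = max(sum(A), sum(B)) = max(20, 21) = 21
Free float = ES(successor) - EF(current) = 21 - 20 = 1

1


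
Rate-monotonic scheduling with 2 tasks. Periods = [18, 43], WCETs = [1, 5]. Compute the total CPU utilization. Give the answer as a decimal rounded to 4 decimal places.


Compute individual utilizations (exact fractions):
  Task 1: C/T = 1/18 (approx. 0.0556)
  Task 2: C/T = 5/43 (approx. 0.1163)
Total utilization U = 1/18 + 5/43 = 133/774
Rounded to 4 decimal places: U = 0.1718
RM (Liu & Layland) bound for 2 tasks = 0.828427; compare with U = 133/774 (approx. 0.171835)
U <= bound, so schedulable by RM sufficient condition.

0.1718


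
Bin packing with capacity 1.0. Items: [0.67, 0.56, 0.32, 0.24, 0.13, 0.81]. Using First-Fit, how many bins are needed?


Place items sequentially using First-Fit:
  Item 0.67 -> new Bin 1
  Item 0.56 -> new Bin 2
  Item 0.32 -> Bin 1 (now 0.99)
  Item 0.24 -> Bin 2 (now 0.8)
  Item 0.13 -> Bin 2 (now 0.93)
  Item 0.81 -> new Bin 3
Total bins used = 3

3


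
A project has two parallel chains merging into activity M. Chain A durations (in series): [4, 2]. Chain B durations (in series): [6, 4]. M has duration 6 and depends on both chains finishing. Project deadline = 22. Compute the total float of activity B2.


Forward pass: ES(B2) = sum of predecessors on chain B = 6
EF = ES + duration = 6 + 4 = 10
Backward pass: LF(M) = deadline = 22; LS(M) = 22 - 6 = 16
LF(B2) = LS(M) - sum(successors on chain B) = 16 - 0 = 16
LS = LF - duration = 16 - 4 = 12
Total float = LS - ES = 12 - 6 = 6

6


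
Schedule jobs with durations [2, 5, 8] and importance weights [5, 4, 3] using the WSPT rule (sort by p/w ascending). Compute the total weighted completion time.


Compute p/w ratios and sort ascending (WSPT): [(2, 5), (5, 4), (8, 3)]
Compute weighted completion times:
  Job (p=2,w=5): C=2, w*C=5*2=10
  Job (p=5,w=4): C=7, w*C=4*7=28
  Job (p=8,w=3): C=15, w*C=3*15=45
Total weighted completion time = 83

83


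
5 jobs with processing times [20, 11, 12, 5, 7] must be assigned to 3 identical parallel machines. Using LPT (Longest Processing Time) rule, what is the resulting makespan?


Sort jobs in decreasing order (LPT): [20, 12, 11, 7, 5]
Assign each job to the least loaded machine:
  Machine 1: jobs [20], load = 20
  Machine 2: jobs [12, 5], load = 17
  Machine 3: jobs [11, 7], load = 18
Makespan = max load = 20

20


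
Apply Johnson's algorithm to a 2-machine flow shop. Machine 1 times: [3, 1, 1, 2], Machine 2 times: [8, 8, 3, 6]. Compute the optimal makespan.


Apply Johnson's rule:
  Group 1 (a <= b): [(2, 1, 8), (3, 1, 3), (4, 2, 6), (1, 3, 8)]
  Group 2 (a > b): []
Optimal job order: [2, 3, 4, 1]
Schedule:
  Job 2: M1 done at 1, M2 done at 9
  Job 3: M1 done at 2, M2 done at 12
  Job 4: M1 done at 4, M2 done at 18
  Job 1: M1 done at 7, M2 done at 26
Makespan = 26

26


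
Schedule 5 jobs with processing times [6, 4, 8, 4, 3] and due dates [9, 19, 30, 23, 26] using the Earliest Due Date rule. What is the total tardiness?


Sort by due date (EDD order): [(6, 9), (4, 19), (4, 23), (3, 26), (8, 30)]
Compute completion times and tardiness:
  Job 1: p=6, d=9, C=6, tardiness=max(0,6-9)=0
  Job 2: p=4, d=19, C=10, tardiness=max(0,10-19)=0
  Job 3: p=4, d=23, C=14, tardiness=max(0,14-23)=0
  Job 4: p=3, d=26, C=17, tardiness=max(0,17-26)=0
  Job 5: p=8, d=30, C=25, tardiness=max(0,25-30)=0
Total tardiness = 0

0


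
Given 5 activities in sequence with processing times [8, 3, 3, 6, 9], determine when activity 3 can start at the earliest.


Activity 3 starts after activities 1 through 2 complete.
Predecessor durations: [8, 3]
ES = 8 + 3 = 11

11


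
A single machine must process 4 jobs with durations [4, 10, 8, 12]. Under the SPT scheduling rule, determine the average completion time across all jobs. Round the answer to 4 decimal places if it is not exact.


Sort jobs by processing time (SPT order): [4, 8, 10, 12]
Compute completion times sequentially:
  Job 1: processing = 4, completes at 4
  Job 2: processing = 8, completes at 12
  Job 3: processing = 10, completes at 22
  Job 4: processing = 12, completes at 34
Sum of completion times = 72
Average completion time = 72/4 = 18.0

18.0


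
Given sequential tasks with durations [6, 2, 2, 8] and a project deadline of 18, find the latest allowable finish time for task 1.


LF(activity 1) = deadline - sum of successor durations
Successors: activities 2 through 4 with durations [2, 2, 8]
Sum of successor durations = 12
LF = 18 - 12 = 6

6


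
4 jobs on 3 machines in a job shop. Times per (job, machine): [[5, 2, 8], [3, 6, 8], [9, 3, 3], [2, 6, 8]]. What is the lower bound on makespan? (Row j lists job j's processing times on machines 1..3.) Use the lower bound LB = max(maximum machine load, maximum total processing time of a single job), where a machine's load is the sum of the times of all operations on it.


Machine loads:
  Machine 1: 5 + 3 + 9 + 2 = 19
  Machine 2: 2 + 6 + 3 + 6 = 17
  Machine 3: 8 + 8 + 3 + 8 = 27
Max machine load = 27
Job totals:
  Job 1: 15
  Job 2: 17
  Job 3: 15
  Job 4: 16
Max job total = 17
Lower bound = max(27, 17) = 27

27
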